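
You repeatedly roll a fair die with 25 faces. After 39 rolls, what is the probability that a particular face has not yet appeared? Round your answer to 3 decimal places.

Each roll misses the fixed face with probability (25-1)/25 = 24/25, independently.
P(still missing after 39) = (24/25)^39 = 0.2035.

0.204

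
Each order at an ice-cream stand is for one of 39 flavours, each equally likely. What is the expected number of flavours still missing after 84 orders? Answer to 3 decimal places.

For each flavour, P(unseen after 84) = (38/39)^84 = 0.1128.
By linearity of expectation, E[unseen] = 39·(38/39)^84 = 4.4001.

4.400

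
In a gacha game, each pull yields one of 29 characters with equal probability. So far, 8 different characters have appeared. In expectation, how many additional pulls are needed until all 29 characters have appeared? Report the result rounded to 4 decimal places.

From k distinct to k+1 distinct takes on average 29/(29-k) pulls.
Sum over k = 8,...,28: E = 29/21 + 29/20 + 29/19 + ... + 29/2 + 29/1 = 105.71540.

105.7154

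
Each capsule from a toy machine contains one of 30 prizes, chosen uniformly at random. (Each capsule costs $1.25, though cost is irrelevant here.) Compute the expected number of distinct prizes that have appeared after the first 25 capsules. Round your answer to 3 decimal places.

For each prize, P(seen in 25 capsules) = 1 - (29/30)^25 = 0.5715.
By linearity of expectation, E[distinct seen] = 30·(1 - (29/30)^25) = 17.1460.

17.146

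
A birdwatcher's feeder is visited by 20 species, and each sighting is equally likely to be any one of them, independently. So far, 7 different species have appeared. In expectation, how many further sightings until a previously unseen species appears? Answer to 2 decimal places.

1.54

Each sighting yields a new species with probability (20-7)/20 = 13/20, so the wait is geometric with mean 20/13.
E = 20/13 = 1.538.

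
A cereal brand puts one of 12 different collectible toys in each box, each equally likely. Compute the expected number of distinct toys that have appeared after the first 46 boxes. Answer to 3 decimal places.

For each toy, P(seen in 46 boxes) = 1 - (11/12)^46 = 0.9817.
By linearity of expectation, E[distinct seen] = 12·(1 - (11/12)^46) = 11.7808.

11.781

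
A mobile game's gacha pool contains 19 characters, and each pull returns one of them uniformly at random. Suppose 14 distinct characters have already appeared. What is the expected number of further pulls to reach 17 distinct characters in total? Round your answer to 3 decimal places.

14.883

The wait to go from k to k+1 distinct characters is geometric with mean 19/(19-k).
Sum over k = 14,...,16: E = 19/5 + 19/4 + 19/3 = 14.8833.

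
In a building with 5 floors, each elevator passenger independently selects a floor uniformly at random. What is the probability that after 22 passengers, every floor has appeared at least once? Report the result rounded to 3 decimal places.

0.963

By inclusion–exclusion over which floors are missing,
P(all seen) = Σ_{j=0}^{5} (-1)^j C(5,j)((5-j)/5)^22
= 1.0000 - 0.0369 + 0.0001 - 0.0000 + 0.0000 - 0.0000
= 0.9632.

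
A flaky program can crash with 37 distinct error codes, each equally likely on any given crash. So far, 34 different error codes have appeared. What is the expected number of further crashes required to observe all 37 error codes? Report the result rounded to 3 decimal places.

From k distinct to k+1 distinct takes on average 37/(37-k) crashes.
Sum over k = 34,...,36: E = 37/3 + 37/2 + 37/1 = 67.8333.

67.833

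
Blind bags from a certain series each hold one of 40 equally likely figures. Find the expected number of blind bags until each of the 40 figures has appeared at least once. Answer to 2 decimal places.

Split into phases: going from k distinct to k+1 distinct takes on average 40/(40-k) blind bags.
E[T] = 40/40 + 40/39 + 40/38 + ... + 40/2 + 40/1 = 40·H_{40}.
H_{40} = 4.279, so E[T] = 171.142.

171.14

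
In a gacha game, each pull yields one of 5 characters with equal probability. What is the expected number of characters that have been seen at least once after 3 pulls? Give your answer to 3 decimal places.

2.440

For each character, P(seen in 3 pulls) = 1 - (4/5)^3 = 0.4880.
By linearity of expectation, E[distinct seen] = 5·(1 - (4/5)^3) = 2.4400.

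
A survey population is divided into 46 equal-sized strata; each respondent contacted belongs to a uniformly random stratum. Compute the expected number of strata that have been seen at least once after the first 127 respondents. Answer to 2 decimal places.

For each stratum, P(seen in 127 respondents) = 1 - (45/46)^127 = 0.939.
By linearity of expectation, E[distinct seen] = 46·(1 - (45/46)^127) = 43.178.

43.18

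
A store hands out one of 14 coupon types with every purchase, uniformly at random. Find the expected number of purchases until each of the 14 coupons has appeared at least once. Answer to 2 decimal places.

The wait to go from k to k+1 distinct coupons is geometric with mean 14/(14-k).
E[T] = 14/14 + 14/13 + 14/12 + ... + 14/2 + 14/1 = 14·H_{14}.
H_{14} = 3.252, so E[T] = 45.522.

45.52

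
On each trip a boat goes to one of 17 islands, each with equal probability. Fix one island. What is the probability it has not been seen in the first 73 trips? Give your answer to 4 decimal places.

0.0120

Each trip misses the fixed island with probability (17-1)/17 = 16/17, independently.
P(still missing after 73) = (16/17)^73 = 0.01197.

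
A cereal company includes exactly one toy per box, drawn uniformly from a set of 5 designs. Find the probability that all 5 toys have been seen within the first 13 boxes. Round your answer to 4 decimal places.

Let A_i be the event that toy i is missing after 13 boxes. By inclusion–exclusion on the A_i,
P(all seen) = Σ_{j=0}^{5} (-1)^j C(5,j)((5-j)/5)^13
= 1.00000 - 0.27488 + 0.01306 - 0.00007 + 0.00000 - 0.00000
= 0.73812.

0.7381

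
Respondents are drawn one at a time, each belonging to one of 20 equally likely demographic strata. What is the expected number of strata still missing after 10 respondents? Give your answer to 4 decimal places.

11.9747

For each stratum, P(unseen after 10) = (19/20)^10 = 0.59874.
By linearity of expectation, E[unseen] = 20·(19/20)^10 = 11.97474.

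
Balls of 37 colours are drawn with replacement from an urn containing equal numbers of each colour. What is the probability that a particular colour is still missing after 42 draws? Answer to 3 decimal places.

0.316

On each draw the fixed colour fails to appear with probability 36/37.
P(still missing after 42) = (36/37)^42 = 0.3164.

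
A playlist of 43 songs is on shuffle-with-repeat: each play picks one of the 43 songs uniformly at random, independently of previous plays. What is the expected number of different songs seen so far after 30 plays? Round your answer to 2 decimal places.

21.77

For each song, P(seen in 30 plays) = 1 - (42/43)^30 = 0.506.
By linearity of expectation, E[distinct seen] = 43·(1 - (42/43)^30) = 21.773.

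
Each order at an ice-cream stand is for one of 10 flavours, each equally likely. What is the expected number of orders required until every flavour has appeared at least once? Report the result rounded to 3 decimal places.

29.290

The wait to go from k to k+1 distinct flavours is geometric with mean 10/(10-k).
E[T] = 10/10 + 10/9 + 10/8 + ... + 10/2 + 10/1 = 10·H_{10}.
H_{10} = 2.9290, so E[T] = 29.2897.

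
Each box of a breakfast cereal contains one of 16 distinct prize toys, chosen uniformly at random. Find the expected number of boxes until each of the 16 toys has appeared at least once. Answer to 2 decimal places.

54.09

After k distinct toys have appeared, the next box gives a new one with probability (16-k)/16, so the expected wait for the (k+1)-th is 16/(16-k).
E[T] = 16/16 + 16/15 + 16/14 + ... + 16/2 + 16/1 = 16·H_{16}.
H_{16} = 3.381, so E[T] = 54.092.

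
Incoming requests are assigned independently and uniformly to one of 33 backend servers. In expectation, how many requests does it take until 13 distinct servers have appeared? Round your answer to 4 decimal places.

16.2049

Going from k to k+1 distinct takes a geometric number of requests with mean 33/(33-k).
Sum over k = 0,...,12: E = 33/33 + 33/32 + 33/31 + ... + 33/22 + 33/21 = 16.20493.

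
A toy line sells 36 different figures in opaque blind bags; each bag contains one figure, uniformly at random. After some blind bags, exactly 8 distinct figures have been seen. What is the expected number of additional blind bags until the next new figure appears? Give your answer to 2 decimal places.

The number of blind bags until the next new figure is geometric with success probability 28/36, so its mean is 36/28.
E = 36/28 = 1.286.

1.29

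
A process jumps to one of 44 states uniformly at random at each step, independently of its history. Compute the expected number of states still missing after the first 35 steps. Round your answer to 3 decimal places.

For each state, P(unseen after 35) = (43/44)^35 = 0.4473.
By linearity of expectation, E[unseen] = 44·(43/44)^35 = 19.6791.

19.679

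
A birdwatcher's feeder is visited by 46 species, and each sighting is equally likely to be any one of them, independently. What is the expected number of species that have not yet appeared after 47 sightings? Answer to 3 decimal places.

16.373

For each species, P(unseen after 47) = (45/46)^47 = 0.3559.
By linearity of expectation, E[unseen] = 46·(45/46)^47 = 16.3730.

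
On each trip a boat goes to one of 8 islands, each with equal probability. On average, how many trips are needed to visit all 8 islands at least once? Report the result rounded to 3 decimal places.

21.743

Split into phases: going from k distinct to k+1 distinct takes on average 8/(8-k) trips.
E[T] = 8/8 + 8/7 + 8/6 + ... + 8/2 + 8/1 = 8·H_{8}.
H_{8} = 2.7179, so E[T] = 21.7429.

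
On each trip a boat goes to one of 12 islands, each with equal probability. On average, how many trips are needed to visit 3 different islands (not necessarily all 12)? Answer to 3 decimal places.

3.291

With k distinct islands already seen, the next new one arrives after an expected 12/(12-k) trips.
Sum over k = 0,...,2: E = 12/12 + 12/11 + 12/10 = 3.2909.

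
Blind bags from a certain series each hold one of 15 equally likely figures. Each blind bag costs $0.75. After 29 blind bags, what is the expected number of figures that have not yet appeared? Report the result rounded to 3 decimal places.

For each figure, P(unseen after 29) = (14/15)^29 = 0.1352.
By linearity of expectation, E[unseen] = 15·(14/15)^29 = 2.0284.

2.028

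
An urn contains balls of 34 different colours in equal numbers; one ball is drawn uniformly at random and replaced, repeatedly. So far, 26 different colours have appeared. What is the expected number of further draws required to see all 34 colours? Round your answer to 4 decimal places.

92.4071

From k distinct to k+1 distinct takes on average 34/(34-k) draws.
Sum over k = 26,...,33: E = 34/8 + 34/7 + 34/6 + ... + 34/2 + 34/1 = 92.40714.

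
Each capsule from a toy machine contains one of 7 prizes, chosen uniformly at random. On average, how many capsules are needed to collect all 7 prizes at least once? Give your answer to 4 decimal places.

After k distinct prizes have appeared, the next capsule gives a new one with probability (7-k)/7, so the expected wait for the (k+1)-th is 7/(7-k).
E[T] = 7/7 + 7/6 + 7/5 + ... + 7/2 + 7/1 = 7·H_{7}.
H_{7} = 2.59286, so E[T] = 18.15000.

18.1500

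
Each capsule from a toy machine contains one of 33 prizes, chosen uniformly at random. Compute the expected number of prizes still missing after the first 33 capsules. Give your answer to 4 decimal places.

For each prize, P(unseen after 33) = (32/33)^33 = 0.36223.
By linearity of expectation, E[unseen] = 33·(32/33)^33 = 11.95372.

11.9537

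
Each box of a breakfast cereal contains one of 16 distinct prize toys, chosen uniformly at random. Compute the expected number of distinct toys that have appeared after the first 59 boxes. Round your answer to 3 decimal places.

For each toy, P(seen in 59 boxes) = 1 - (15/16)^59 = 0.9778.
By linearity of expectation, E[distinct seen] = 16·(1 - (15/16)^59) = 15.6448.

15.645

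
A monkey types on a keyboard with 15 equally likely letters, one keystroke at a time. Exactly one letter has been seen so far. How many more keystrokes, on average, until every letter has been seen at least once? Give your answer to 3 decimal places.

48.773

With k distinct letters already seen, the next new one takes an expected 15/(15-k) keystrokes.
Sum over k = 1,...,14: E = 15/14 + 15/13 + 15/12 + ... + 15/2 + 15/1 = 48.7734.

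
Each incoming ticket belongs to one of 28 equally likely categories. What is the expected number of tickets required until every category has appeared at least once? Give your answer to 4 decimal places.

109.9608

Split into phases: going from k distinct to k+1 distinct takes on average 28/(28-k) tickets.
E[T] = 28/28 + 28/27 + 28/26 + ... + 28/2 + 28/1 = 28·H_{28}.
H_{28} = 3.92717, so E[T] = 109.96079.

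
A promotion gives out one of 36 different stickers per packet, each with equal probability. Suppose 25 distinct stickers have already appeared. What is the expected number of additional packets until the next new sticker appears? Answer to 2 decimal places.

Each packet yields a new sticker with probability (36-25)/36 = 11/36, so the wait is geometric with mean 36/11.
E = 36/11 = 3.273.

3.27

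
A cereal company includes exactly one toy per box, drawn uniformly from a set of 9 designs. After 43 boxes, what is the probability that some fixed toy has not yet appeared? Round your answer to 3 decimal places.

0.006

Each box misses the fixed toy with probability (9-1)/9 = 8/9, independently.
P(still missing after 43) = (8/9)^43 = 0.0063.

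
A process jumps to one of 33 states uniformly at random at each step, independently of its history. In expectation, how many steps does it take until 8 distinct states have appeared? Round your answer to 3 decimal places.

9.004

Going from k to k+1 distinct takes a geometric number of steps with mean 33/(33-k).
Sum over k = 0,...,7: E = 33/33 + 33/32 + 33/31 + ... + 33/27 + 33/26 = 9.0037.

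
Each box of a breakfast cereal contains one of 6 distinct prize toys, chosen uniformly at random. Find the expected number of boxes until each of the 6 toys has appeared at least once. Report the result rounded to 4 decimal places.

Split into phases: going from k distinct to k+1 distinct takes on average 6/(6-k) boxes.
E[T] = 6/6 + 6/5 + 6/4 + 6/3 + 6/2 + 6/1 = 6·H_{6}.
H_{6} = 2.45000, so E[T] = 14.70000.

14.7000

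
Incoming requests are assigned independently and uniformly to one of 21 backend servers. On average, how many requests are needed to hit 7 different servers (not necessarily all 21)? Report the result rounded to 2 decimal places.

8.27

With k distinct servers already seen, the next new one arrives after an expected 21/(21-k) requests.
Sum over k = 0,...,6: E = 21/21 + 21/20 + 21/19 + ... + 21/16 + 21/15 = 8.270.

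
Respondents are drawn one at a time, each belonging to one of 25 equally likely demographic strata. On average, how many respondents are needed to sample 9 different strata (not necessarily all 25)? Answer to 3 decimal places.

10.881

With k distinct strata already seen, the next new one arrives after an expected 25/(25-k) respondents.
Sum over k = 0,...,8: E = 25/25 + 25/24 + 25/23 + ... + 25/18 + 25/17 = 10.8807.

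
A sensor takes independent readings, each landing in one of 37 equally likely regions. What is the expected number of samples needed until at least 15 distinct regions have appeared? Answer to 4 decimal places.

18.8986

Going from k to k+1 distinct takes a geometric number of samples with mean 37/(37-k).
Sum over k = 0,...,14: E = 37/37 + 37/36 + 37/35 + ... + 37/24 + 37/23 = 18.89860.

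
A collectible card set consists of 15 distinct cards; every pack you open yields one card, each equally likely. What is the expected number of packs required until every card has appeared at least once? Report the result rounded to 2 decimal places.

The wait to go from k to k+1 distinct cards is geometric with mean 15/(15-k).
E[T] = 15/15 + 15/14 + 15/13 + ... + 15/2 + 15/1 = 15·H_{15}.
H_{15} = 3.318, so E[T] = 49.773.

49.77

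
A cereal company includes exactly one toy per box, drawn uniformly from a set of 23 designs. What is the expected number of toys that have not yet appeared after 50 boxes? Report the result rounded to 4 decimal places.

2.4916

For each toy, P(unseen after 50) = (22/23)^50 = 0.10833.
By linearity of expectation, E[unseen] = 23·(22/23)^50 = 2.49155.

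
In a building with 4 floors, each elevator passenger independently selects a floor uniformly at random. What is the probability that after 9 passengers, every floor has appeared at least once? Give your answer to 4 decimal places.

Let A_i be the event that floor i is missing after 9 passengers. By inclusion–exclusion on the A_i,
P(all seen) = Σ_{j=0}^{4} (-1)^j C(4,j)((4-j)/4)^9
= 1.00000 - 0.30034 + 0.01172 - 0.00002 + 0.00000
= 0.71136.

0.7114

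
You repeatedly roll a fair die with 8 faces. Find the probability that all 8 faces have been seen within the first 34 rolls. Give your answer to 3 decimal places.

0.916

By inclusion–exclusion over which faces are missing,
P(all seen) = Σ_{j=0}^{8} (-1)^j C(8,j)((8-j)/8)^34
= 1.0000 - 0.0854 + 0.0016 - 0.0000 + 0.0000 - 0.0000 + 0.0000 - 0.0000 + 0.0000
= 0.9162.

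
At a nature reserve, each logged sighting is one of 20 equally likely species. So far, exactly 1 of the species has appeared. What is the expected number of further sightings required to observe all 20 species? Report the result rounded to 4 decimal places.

The wait to go from k to k+1 distinct species is geometric with mean 20/(20-k).
Sum over k = 1,...,19: E = 20/19 + 20/18 + 20/17 + ... + 20/2 + 20/1 = 70.95479.

70.9548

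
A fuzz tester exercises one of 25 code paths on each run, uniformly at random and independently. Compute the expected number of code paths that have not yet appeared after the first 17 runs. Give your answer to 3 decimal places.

12.490

For each code path, P(unseen after 17) = (24/25)^17 = 0.4996.
By linearity of expectation, E[unseen] = 25·(24/25)^17 = 12.4897.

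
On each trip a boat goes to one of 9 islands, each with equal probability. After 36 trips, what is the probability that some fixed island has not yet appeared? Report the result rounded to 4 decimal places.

Each trip misses the fixed island with probability (9-1)/9 = 8/9, independently.
P(still missing after 36) = (8/9)^36 = 0.01440.

0.0144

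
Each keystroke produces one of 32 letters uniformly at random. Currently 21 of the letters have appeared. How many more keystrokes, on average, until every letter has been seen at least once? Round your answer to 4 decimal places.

From k distinct to k+1 distinct takes on average 32/(32-k) keystrokes.
Sum over k = 21,...,31: E = 32/11 + 32/10 + 32/9 + ... + 32/2 + 32/1 = 96.63608.

96.6361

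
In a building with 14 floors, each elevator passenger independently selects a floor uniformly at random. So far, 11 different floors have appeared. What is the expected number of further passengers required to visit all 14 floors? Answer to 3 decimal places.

With k distinct floors already seen, the next new one takes an expected 14/(14-k) passengers.
Sum over k = 11,...,13: E = 14/3 + 14/2 + 14/1 = 25.6667.

25.667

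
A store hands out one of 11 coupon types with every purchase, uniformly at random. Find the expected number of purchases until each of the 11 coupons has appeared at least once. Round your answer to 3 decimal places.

33.219

After k distinct coupons have appeared, the next purchase gives a new one with probability (11-k)/11, so the expected wait for the (k+1)-th is 11/(11-k).
E[T] = 11/11 + 11/10 + 11/9 + ... + 11/2 + 11/1 = 11·H_{11}.
H_{11} = 3.0199, so E[T] = 33.2187.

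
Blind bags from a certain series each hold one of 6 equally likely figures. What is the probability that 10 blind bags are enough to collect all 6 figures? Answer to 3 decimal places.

Let A_i be the event that figure i is missing after 10 blind bags. By inclusion–exclusion on the A_i,
P(all seen) = Σ_{j=0}^{6} (-1)^j C(6,j)((6-j)/6)^10
= 1.0000 - 0.9690 + 0.2601 - 0.0195 + 0.0003 - 0.0000 + 0.0000
= 0.2718.

0.272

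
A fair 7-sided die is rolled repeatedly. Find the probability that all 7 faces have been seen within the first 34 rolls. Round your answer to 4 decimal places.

0.9632

By inclusion–exclusion over which faces are missing,
P(all seen) = Σ_{j=0}^{7} (-1)^j C(7,j)((7-j)/7)^34
= 1.00000 - 0.03706 + 0.00023 - 0.00000 + 0.00000 - 0.00000 + 0.00000 - 0.00000
= 0.96317.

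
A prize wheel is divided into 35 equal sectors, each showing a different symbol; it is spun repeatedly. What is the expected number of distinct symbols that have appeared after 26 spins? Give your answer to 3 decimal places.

For each symbol, P(seen in 26 spins) = 1 - (34/35)^26 = 0.5294.
By linearity of expectation, E[distinct seen] = 35·(1 - (34/35)^26) = 18.5278.

18.528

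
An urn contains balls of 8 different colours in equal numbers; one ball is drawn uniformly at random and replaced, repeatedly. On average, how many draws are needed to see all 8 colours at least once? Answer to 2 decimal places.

21.74

Split into phases: going from k distinct to k+1 distinct takes on average 8/(8-k) draws.
E[T] = 8/8 + 8/7 + 8/6 + ... + 8/2 + 8/1 = 8·H_{8}.
H_{8} = 2.718, so E[T] = 21.743.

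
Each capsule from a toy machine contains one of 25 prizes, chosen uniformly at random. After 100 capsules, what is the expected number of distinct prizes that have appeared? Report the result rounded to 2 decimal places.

For each prize, P(seen in 100 capsules) = 1 - (24/25)^100 = 0.983.
By linearity of expectation, E[distinct seen] = 25·(1 - (24/25)^100) = 24.578.

24.58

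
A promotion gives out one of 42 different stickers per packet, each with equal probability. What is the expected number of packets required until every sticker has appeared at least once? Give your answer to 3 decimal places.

181.723

Split into phases: going from k distinct to k+1 distinct takes on average 42/(42-k) packets.
E[T] = 42/42 + 42/41 + 42/40 + ... + 42/2 + 42/1 = 42·H_{42}.
H_{42} = 4.3267, so E[T] = 181.7232.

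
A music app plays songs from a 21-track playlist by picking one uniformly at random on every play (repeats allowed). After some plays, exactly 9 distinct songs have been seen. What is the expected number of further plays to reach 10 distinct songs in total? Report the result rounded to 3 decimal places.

1.750

The wait to go from k to k+1 distinct songs is geometric with mean 21/(21-k).
Only the k = 9 term is needed: E = 21/12 = 1.7500.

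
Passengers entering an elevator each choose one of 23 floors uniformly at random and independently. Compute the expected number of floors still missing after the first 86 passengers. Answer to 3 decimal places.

0.503

For each floor, P(unseen after 86) = (22/23)^86 = 0.0219.
By linearity of expectation, E[unseen] = 23·(22/23)^86 = 0.5029.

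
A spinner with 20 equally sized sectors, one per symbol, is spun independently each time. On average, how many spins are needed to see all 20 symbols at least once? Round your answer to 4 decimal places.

After k distinct symbols have appeared, the next spin gives a new one with probability (20-k)/20, so the expected wait for the (k+1)-th is 20/(20-k).
E[T] = 20/20 + 20/19 + 20/18 + ... + 20/2 + 20/1 = 20·H_{20}.
H_{20} = 3.59774, so E[T] = 71.95479.

71.9548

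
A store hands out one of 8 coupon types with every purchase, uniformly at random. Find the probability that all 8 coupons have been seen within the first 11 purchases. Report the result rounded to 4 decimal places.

By inclusion–exclusion over which coupons are missing,
P(all seen) = Σ_{j=0}^{8} (-1)^j C(8,j)((8-j)/8)^11
= 1.00000 - 1.84153 + 1.18258 - 0.31832 + 0.03418 - 0.00115 + 0.00001 - 0.00000 + 0.00000
= 0.05576.

0.0558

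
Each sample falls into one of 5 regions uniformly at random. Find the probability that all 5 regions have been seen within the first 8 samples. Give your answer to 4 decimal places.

Let A_i be the event that region i is missing after 8 samples. By inclusion–exclusion on the A_i,
P(all seen) = Σ_{j=0}^{5} (-1)^j C(5,j)((5-j)/5)^8
= 1.00000 - 0.83886 + 0.16796 - 0.00655 + 0.00001 - 0.00000
= 0.32256.

0.3226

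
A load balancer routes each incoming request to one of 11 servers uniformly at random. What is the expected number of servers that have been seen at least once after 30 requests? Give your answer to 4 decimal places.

For each server, P(seen in 30 requests) = 1 - (10/11)^30 = 0.94269.
By linearity of expectation, E[distinct seen] = 11·(1 - (10/11)^30) = 10.36961.

10.3696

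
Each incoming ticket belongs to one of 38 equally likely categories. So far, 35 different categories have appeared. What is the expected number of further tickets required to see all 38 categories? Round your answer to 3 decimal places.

69.667

From k distinct to k+1 distinct takes on average 38/(38-k) tickets.
Sum over k = 35,...,37: E = 38/3 + 38/2 + 38/1 = 69.6667.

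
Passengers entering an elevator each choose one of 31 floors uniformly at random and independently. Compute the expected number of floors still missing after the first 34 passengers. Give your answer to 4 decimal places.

For each floor, P(unseen after 34) = (30/31)^34 = 0.32796.
By linearity of expectation, E[unseen] = 31·(30/31)^34 = 10.16686.

10.1669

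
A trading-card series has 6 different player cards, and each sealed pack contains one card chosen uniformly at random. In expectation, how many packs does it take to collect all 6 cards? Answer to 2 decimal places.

14.70

After k distinct cards have appeared, the next pack gives a new one with probability (6-k)/6, so the expected wait for the (k+1)-th is 6/(6-k).
E[T] = 6/6 + 6/5 + 6/4 + 6/3 + 6/2 + 6/1 = 6·H_{6}.
H_{6} = 2.450, so E[T] = 14.700.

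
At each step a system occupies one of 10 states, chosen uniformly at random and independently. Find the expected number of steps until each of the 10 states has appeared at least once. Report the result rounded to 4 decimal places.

29.2897

After k distinct states have appeared, the next step gives a new one with probability (10-k)/10, so the expected wait for the (k+1)-th is 10/(10-k).
E[T] = 10/10 + 10/9 + 10/8 + ... + 10/2 + 10/1 = 10·H_{10}.
H_{10} = 2.92897, so E[T] = 29.28968.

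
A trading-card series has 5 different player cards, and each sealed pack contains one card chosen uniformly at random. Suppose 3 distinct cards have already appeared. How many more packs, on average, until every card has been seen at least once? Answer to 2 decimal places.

7.50

With k distinct cards already seen, the next new one takes an expected 5/(5-k) packs.
Sum over k = 3,...,4: E = 5/2 + 5/1 = 7.500.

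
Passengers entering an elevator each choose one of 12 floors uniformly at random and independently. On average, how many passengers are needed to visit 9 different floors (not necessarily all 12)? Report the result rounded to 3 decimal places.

With k distinct floors already seen, the next new one arrives after an expected 12/(12-k) passengers.
Sum over k = 0,...,8: E = 12/12 + 12/11 + 12/10 + ... + 12/5 + 12/4 = 15.2385.

15.239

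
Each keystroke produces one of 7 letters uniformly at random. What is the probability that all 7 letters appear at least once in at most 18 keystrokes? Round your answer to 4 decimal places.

Let A_i be the event that letter i is missing after 18 keystrokes. By inclusion–exclusion on the A_i,
P(all seen) = Σ_{j=0}^{7} (-1)^j C(7,j)((7-j)/7)^18
= 1.00000 - 0.43657 + 0.04919 - 0.00148 + 0.00001 - 0.00000 + 0.00000 - 0.00000
= 0.61115.

0.6112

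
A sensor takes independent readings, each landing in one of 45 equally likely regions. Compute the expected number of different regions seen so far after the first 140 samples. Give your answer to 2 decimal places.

43.06

For each region, P(seen in 140 samples) = 1 - (44/45)^140 = 0.957.
By linearity of expectation, E[distinct seen] = 45·(1 - (44/45)^140) = 43.064.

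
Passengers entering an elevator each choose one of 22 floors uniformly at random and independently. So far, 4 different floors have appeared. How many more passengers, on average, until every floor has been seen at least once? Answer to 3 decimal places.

76.892

With k distinct floors already seen, the next new one takes an expected 22/(22-k) passengers.
Sum over k = 4,...,21: E = 22/18 + 22/17 + 22/16 + ... + 22/2 + 22/1 = 76.8924.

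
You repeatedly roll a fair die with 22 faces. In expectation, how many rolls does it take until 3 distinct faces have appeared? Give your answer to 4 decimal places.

3.1476

Going from k to k+1 distinct takes a geometric number of rolls with mean 22/(22-k).
Sum over k = 0,...,2: E = 22/22 + 22/21 + 22/20 = 3.14762.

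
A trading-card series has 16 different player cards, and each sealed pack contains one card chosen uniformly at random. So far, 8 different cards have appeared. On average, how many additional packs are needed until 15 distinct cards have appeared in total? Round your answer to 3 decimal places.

With k distinct cards already seen, the next new one takes an expected 16/(16-k) packs.
Sum over k = 8,...,14: E = 16/8 + 16/7 + 16/6 + ... + 16/3 + 16/2 = 27.4857.

27.486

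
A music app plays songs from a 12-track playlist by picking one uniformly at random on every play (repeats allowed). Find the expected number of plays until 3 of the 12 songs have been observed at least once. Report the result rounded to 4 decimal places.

3.2909

Going from k to k+1 distinct takes a geometric number of plays with mean 12/(12-k).
Sum over k = 0,...,2: E = 12/12 + 12/11 + 12/10 = 3.29091.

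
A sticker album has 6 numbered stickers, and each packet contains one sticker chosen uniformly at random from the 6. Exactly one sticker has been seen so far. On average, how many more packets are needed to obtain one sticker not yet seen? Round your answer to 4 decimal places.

1.2000

The number of packets until the next new sticker is geometric with success probability 5/6, so its mean is 6/5.
E = 6/5 = 1.20000.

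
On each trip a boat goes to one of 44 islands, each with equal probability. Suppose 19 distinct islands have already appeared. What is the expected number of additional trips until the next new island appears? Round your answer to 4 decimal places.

1.7600

The number of trips until the next new island is geometric with success probability 25/44, so its mean is 44/25.
E = 44/25 = 1.76000.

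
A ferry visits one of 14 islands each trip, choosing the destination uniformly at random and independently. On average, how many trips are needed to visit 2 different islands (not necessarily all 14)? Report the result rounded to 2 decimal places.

2.08

With k distinct islands already seen, the next new one arrives after an expected 14/(14-k) trips.
Sum over k = 0,...,1: E = 14/14 + 14/13 = 2.077.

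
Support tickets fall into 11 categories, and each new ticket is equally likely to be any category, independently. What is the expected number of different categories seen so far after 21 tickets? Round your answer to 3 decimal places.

For each category, P(seen in 21 tickets) = 1 - (10/11)^21 = 0.8649.
By linearity of expectation, E[distinct seen] = 11·(1 - (10/11)^21) = 9.5136.

9.514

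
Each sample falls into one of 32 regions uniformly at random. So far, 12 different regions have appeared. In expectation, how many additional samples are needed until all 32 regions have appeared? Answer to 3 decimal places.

115.128

From k distinct to k+1 distinct takes on average 32/(32-k) samples.
Sum over k = 12,...,31: E = 32/20 + 32/19 + 32/18 + ... + 32/2 + 32/1 = 115.1277.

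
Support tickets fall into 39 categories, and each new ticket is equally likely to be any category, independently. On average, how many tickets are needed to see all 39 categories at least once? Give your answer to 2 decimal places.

165.89

After k distinct categories have appeared, the next ticket gives a new one with probability (39-k)/39, so the expected wait for the (k+1)-th is 39/(39-k).
E[T] = 39/39 + 39/38 + 39/37 + ... + 39/2 + 39/1 = 39·H_{39}.
H_{39} = 4.254, so E[T] = 165.888.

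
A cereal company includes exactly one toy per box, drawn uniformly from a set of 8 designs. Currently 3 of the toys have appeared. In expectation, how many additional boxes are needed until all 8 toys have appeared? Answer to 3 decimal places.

18.267

With k distinct toys already seen, the next new one takes an expected 8/(8-k) boxes.
Sum over k = 3,...,7: E = 8/5 + 8/4 + 8/3 + 8/2 + 8/1 = 18.2667.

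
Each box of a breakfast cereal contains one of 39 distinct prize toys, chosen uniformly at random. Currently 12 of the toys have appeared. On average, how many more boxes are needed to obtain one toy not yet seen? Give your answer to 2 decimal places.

The number of boxes until the next new toy is geometric with success probability 27/39, so its mean is 39/27.
E = 39/27 = 1.444.

1.44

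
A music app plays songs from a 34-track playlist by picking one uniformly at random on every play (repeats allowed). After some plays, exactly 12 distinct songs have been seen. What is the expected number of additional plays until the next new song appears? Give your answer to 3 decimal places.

1.545

The number of plays until the next new song is geometric with success probability 22/34, so its mean is 34/22.
E = 34/22 = 1.5455.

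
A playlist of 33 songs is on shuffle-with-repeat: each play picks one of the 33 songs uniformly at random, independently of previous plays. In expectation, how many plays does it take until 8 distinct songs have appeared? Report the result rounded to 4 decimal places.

9.0037

With k distinct songs already seen, the next new one arrives after an expected 33/(33-k) plays.
Sum over k = 0,...,7: E = 33/33 + 33/32 + 33/31 + ... + 33/27 + 33/26 = 9.00372.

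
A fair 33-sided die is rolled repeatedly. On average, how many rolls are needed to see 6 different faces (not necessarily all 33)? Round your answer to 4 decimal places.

6.5123

With k distinct faces already seen, the next new one arrives after an expected 33/(33-k) rolls.
Sum over k = 0,...,5: E = 33/33 + 33/32 + 33/31 + 33/30 + 33/29 + 33/28 = 6.51227.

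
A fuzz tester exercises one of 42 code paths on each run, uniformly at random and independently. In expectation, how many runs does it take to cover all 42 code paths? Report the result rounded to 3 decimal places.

181.723

After k distinct code paths have appeared, the next run gives a new one with probability (42-k)/42, so the expected wait for the (k+1)-th is 42/(42-k).
E[T] = 42/42 + 42/41 + 42/40 + ... + 42/2 + 42/1 = 42·H_{42}.
H_{42} = 4.3267, so E[T] = 181.7232.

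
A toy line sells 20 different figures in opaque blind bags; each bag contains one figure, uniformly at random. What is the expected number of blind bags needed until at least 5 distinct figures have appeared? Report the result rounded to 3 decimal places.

Going from k to k+1 distinct takes a geometric number of blind bags with mean 20/(20-k).
Sum over k = 0,...,4: E = 20/20 + 20/19 + 20/18 + 20/17 + 20/16 = 5.5902.

5.590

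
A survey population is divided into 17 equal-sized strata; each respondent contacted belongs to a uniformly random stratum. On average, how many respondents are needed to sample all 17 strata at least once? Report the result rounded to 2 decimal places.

58.47

Split into phases: going from k distinct to k+1 distinct takes on average 17/(17-k) respondents.
E[T] = 17/17 + 17/16 + 17/15 + ... + 17/2 + 17/1 = 17·H_{17}.
H_{17} = 3.440, so E[T] = 58.472.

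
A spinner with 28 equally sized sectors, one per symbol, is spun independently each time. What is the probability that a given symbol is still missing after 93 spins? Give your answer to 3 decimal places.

Each spin misses the fixed symbol with probability (28-1)/28 = 27/28, independently.
P(still missing after 93) = (27/28)^93 = 0.0340.

0.034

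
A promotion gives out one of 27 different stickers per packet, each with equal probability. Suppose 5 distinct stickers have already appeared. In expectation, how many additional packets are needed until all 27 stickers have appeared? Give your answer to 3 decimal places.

With k distinct stickers already seen, the next new one takes an expected 27/(27-k) packets.
Sum over k = 5,...,26: E = 27/22 + 27/21 + 27/20 + ... + 27/2 + 27/1 = 99.6520.

99.652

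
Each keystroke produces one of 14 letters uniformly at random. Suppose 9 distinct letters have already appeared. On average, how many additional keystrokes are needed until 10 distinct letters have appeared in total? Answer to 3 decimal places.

With k distinct letters already seen, the next new one takes an expected 14/(14-k) keystrokes.
Only the k = 9 term is needed: E = 14/5 = 2.8000.

2.800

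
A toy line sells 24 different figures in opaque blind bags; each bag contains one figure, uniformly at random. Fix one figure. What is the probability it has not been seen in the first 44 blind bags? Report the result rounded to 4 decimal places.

Each blind bag misses the fixed figure with probability (24-1)/24 = 23/24, independently.
P(still missing after 44) = (23/24)^44 = 0.15372.

0.1537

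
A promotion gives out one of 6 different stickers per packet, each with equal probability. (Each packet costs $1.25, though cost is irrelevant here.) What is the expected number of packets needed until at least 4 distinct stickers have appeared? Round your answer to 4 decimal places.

With k distinct stickers already seen, the next new one arrives after an expected 6/(6-k) packets.
Sum over k = 0,...,3: E = 6/6 + 6/5 + 6/4 + 6/3 = 5.70000.

5.7000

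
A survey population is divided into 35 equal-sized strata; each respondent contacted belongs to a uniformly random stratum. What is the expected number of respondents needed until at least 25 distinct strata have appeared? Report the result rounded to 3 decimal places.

42.623

Going from k to k+1 distinct takes a geometric number of respondents with mean 35/(35-k).
Sum over k = 0,...,24: E = 35/35 + 35/34 + 35/33 + ... + 35/12 + 35/11 = 42.6235.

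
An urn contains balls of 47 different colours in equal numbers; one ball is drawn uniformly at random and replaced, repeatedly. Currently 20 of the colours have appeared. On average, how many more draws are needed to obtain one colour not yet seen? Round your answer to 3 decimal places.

Each draw yields a new colour with probability (47-20)/47 = 27/47, so the wait is geometric with mean 47/27.
E = 47/27 = 1.7407.

1.741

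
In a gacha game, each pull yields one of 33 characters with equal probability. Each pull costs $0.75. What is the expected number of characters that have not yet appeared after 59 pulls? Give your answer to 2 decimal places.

5.37

For each character, P(unseen after 59) = (32/33)^59 = 0.163.
By linearity of expectation, E[unseen] = 33·(32/33)^59 = 5.371.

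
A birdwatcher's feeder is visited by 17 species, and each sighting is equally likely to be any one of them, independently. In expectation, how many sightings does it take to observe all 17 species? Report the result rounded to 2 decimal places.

58.47

Split into phases: going from k distinct to k+1 distinct takes on average 17/(17-k) sightings.
E[T] = 17/17 + 17/16 + 17/15 + ... + 17/2 + 17/1 = 17·H_{17}.
H_{17} = 3.440, so E[T] = 58.472.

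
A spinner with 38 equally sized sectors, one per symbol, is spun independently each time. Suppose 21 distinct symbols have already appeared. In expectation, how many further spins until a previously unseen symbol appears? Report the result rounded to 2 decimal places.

The number of spins until the next new symbol is geometric with success probability 17/38, so its mean is 38/17.
E = 38/17 = 2.235.

2.24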